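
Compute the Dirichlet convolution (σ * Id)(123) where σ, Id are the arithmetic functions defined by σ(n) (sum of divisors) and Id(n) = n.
(σ * Id)(123) = 581

Divisors of 123: [1, 3, 41, 123]. For each d | 123:
  d = 1: σ(1) · Id(123/1) = 1 · 123 = 123
  d = 3: σ(3) · Id(123/3) = 4 · 41 = 164
  d = 41: σ(41) · Id(123/41) = 42 · 3 = 126
  d = 123: σ(123) · Id(123/123) = 168 · 1 = 168
Summing: (σ * Id)(123) = 123 + 164 + 126 + 168 = 581.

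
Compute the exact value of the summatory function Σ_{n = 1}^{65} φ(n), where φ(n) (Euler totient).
Σ_{n ≤ 65} φ(n) = 1308

Compute φ(n) for each 1 ≤ n ≤ 65: φ(1) = 1, φ(2) = 1, φ(3) = 2, φ(4) = 2, φ(5) = 4, φ(6) = 2, φ(7) = 6, φ(8) = 4, φ(9) = 6, φ(10) = 4, φ(11) = 10, φ(12) = 4, φ(13) = 12, φ(14) = 6, φ(15) = 8, φ(16) = 8, φ(17) = 16, φ(18) = 6, φ(19) = 18, φ(20) = 8, φ(21) = 12, φ(22) = 10, φ(23) = 22, φ(24) = 8, φ(25) = 20, φ(26) = 12, φ(27) = 18, φ(28) = 12, φ(29) = 28, φ(30) = 8, φ(31) = 30, φ(32) = 16, φ(33) = 20, φ(34) = 16, φ(35) = 24, φ(36) = 12, φ(37) = 36, φ(38) = 18, φ(39) = 24, φ(40) = 16, φ(41) = 40, φ(42) = 12, φ(43) = 42, φ(44) = 20, φ(45) = 24, φ(46) = 22, φ(47) = 46, φ(48) = 16, φ(49) = 42, φ(50) = 20, φ(51) = 32, φ(52) = 24, φ(53) = 52, φ(54) = 18, φ(55) = 40, φ(56) = 24, φ(57) = 36, φ(58) = 28, φ(59) = 58, φ(60) = 16, φ(61) = 60, φ(62) = 30, φ(63) = 36, φ(64) = 32, φ(65) = 48. Summing all 65 values: 1308. (Average order: Σ_{n ≤ x} φ(n) ~ (3/π²) x². For x = 65, (3/π²)·65² ≈ 1284.25.)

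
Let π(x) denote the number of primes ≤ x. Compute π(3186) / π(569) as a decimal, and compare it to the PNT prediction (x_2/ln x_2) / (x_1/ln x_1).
π(3186)/π(569) = 450/104 ≈ 4.3269;  PNT prediction ≈ 4.4035.

π(569) = 104 and π(3186) = 450, so π(3186)/π(569) ≈ 4.3269. The PNT-predicted ratio is (3186/ln(3186)) / (569/ln(569)) ≈ 4.4035. The two agree to within a few percent, as expected.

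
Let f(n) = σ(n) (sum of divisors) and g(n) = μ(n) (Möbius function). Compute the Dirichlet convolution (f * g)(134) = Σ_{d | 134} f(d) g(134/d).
(σ * μ)(134) = 134

Divisors of 134: [1, 2, 67, 134]. For each d | 134:
  d = 1: σ(1) · μ(134/1) = 1 · 1 = 1
  d = 2: σ(2) · μ(134/2) = 3 · -1 = -3
  d = 67: σ(67) · μ(134/67) = 68 · -1 = -68
  d = 134: σ(134) · μ(134/134) = 204 · 1 = 204
Summing: (σ * μ)(134) = 1 + -3 + -68 + 204 = 134.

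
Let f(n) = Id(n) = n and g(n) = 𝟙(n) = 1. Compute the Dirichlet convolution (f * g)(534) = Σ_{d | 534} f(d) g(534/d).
(Id * 𝟙)(534) = 1080

Divisors of 534: [1, 2, 3, 6, 89, 178, 267, 534]. For each d | 534:
  d = 1: Id(1) · 𝟙(534/1) = 1 · 1 = 1
  d = 2: Id(2) · 𝟙(534/2) = 2 · 1 = 2
  d = 3: Id(3) · 𝟙(534/3) = 3 · 1 = 3
  d = 6: Id(6) · 𝟙(534/6) = 6 · 1 = 6
  d = 89: Id(89) · 𝟙(534/89) = 89 · 1 = 89
  d = 178: Id(178) · 𝟙(534/178) = 178 · 1 = 178
  d = 267: Id(267) · 𝟙(534/267) = 267 · 1 = 267
  d = 534: Id(534) · 𝟙(534/534) = 534 · 1 = 534
Summing: (Id * 𝟙)(534) = 1 + 2 + 3 + 6 + 89 + 178 + 267 + 534 = 1080.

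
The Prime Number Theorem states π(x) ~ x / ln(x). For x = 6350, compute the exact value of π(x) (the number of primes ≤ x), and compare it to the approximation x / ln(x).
π(6350) = 826;  x/ln(x) ≈ 725.20;  relative error ≈ 12.20%.

Directly count primes up to 6350: π(6350) = 826. The PNT approximation gives 6350/ln(6350) ≈ 6350/8.75621 ≈ 725.20. Relative error (π(x) − x/ln(x)) / π(x) ≈ 12.20%; the approximation is known to undercount slightly (Li(x) is a better estimate).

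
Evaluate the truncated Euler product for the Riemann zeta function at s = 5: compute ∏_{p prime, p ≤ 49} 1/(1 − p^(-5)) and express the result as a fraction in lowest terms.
∏ = 505807800965451248053830657783332590848273750176189703324931155978491/487794643941809531294334436783738741459341109492573787399981389578240

The primes p ≤ 49 are [2, 3, 5, 7, 11, 13, 17, 19, 23, 29, 31, 37, 41, 43, 47]. For each prime, (1 − 1/p^5)^(-1) = p^5 / (p^5 − 1). The product is (1 − 1/2^5)^(-1), (1 − 1/3^5)^(-1), (1 − 1/5^5)^(-1), (1 − 1/7^5)^(-1), (1 − 1/11^5)^(-1), (1 − 1/13^5)^(-1), (1 − 1/17^5)^(-1), (1 − 1/19^5)^(-1), (1 − 1/23^5)^(-1), (1 − 1/29^5)^(-1), (1 − 1/31^5)^(-1), (1 − 1/37^5)^(-1), (1 − 1/41^5)^(-1), (1 − 1/43^5)^(-1), (1 − 1/47^5)^(-1) = ∏ p^5 / (p^5 − 1) = 505807800965451248053830657783332590848273750176189703324931155978491/487794643941809531294334436783738741459341109492573787399981389578240.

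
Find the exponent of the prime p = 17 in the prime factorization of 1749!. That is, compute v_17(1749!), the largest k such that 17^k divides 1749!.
v_17(1749!) = 108

Legendre's formula: v_p(n!) = Σ_{k ≥ 1} ⌊n / p^k⌋. For p = 17, n = 1749, the terms are:
  ⌊1749/17^1⌋ = ⌊1749/17⌋ = 102
  ⌊1749/17^2⌋ = ⌊1749/289⌋ = 6
(the next term ⌊1749/17^3⌋ = 0, terminating the sum). Summing: v_17(1749!) = 102 + 6 = 108.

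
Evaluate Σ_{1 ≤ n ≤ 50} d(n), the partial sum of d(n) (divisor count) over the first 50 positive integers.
Σ_{n ≤ 50} d(n) = 207

Compute d(n) for each 1 ≤ n ≤ 50: d(1) = 1, d(2) = 2, d(3) = 2, d(4) = 3, d(5) = 2, d(6) = 4, d(7) = 2, d(8) = 4, d(9) = 3, d(10) = 4, d(11) = 2, d(12) = 6, d(13) = 2, d(14) = 4, d(15) = 4, d(16) = 5, d(17) = 2, d(18) = 6, d(19) = 2, d(20) = 6, d(21) = 4, d(22) = 4, d(23) = 2, d(24) = 8, d(25) = 3, d(26) = 4, d(27) = 4, d(28) = 6, d(29) = 2, d(30) = 8, d(31) = 2, d(32) = 6, d(33) = 4, d(34) = 4, d(35) = 4, d(36) = 9, d(37) = 2, d(38) = 4, d(39) = 4, d(40) = 8, d(41) = 2, d(42) = 8, d(43) = 2, d(44) = 6, d(45) = 6, d(46) = 4, d(47) = 2, d(48) = 10, d(49) = 3, d(50) = 6. Summing all 50 values: 207. (Dirichlet's divisor formula: Σ_{n ≤ x} d(n) = x ln(x) + (2γ − 1) x + O(√x). For x = 50, the asymptotic estimate is ≈ 203.32.)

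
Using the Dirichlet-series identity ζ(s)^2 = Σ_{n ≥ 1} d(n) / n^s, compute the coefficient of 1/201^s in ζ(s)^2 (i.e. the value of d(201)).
d(201) = 4

ζ(s)^2 = (Σ 1/m^s)(Σ 1/k^s). The coefficient of 1/n^s in the product is the number of ordered pairs (m, k) with mk = n, which equals d(n). For n = 201, divisors are [1, 3, 67, 201], so d(201) = 4.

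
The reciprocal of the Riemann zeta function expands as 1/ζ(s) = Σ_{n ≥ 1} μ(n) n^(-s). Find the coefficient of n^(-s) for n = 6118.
μ(6118) = 1

Factor n = 6118 = 2 · 7 · 19 · 23. μ(n) = 0 if any exponent ≥ 2 (not squarefree); otherwise μ(n) = (−1)^{ω(n)} where ω(n) is the number of distinct prime factors. Applying: μ(6118) = 1.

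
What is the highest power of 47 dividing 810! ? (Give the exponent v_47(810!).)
v_47(810!) = 17

Legendre's formula: v_p(n!) = Σ_{k ≥ 1} ⌊n / p^k⌋. For p = 47, n = 810, the terms are:
  ⌊810/47^1⌋ = ⌊810/47⌋ = 17
(the next term ⌊810/47^2⌋ = 0, terminating the sum). Summing: v_47(810!) = 17 = 17.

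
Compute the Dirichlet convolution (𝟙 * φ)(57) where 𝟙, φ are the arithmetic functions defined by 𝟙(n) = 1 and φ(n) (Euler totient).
(𝟙 * φ)(57) = 57

Divisors of 57: [1, 3, 19, 57]. For each d | 57:
  d = 1: 𝟙(1) · φ(57/1) = 1 · 36 = 36
  d = 3: 𝟙(3) · φ(57/3) = 1 · 18 = 18
  d = 19: 𝟙(19) · φ(57/19) = 1 · 2 = 2
  d = 57: 𝟙(57) · φ(57/57) = 1 · 1 = 1
Summing: (𝟙 * φ)(57) = 36 + 18 + 2 + 1 = 57.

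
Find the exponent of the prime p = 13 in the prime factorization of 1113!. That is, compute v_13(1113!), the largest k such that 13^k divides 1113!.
v_13(1113!) = 91

Legendre's formula: v_p(n!) = Σ_{k ≥ 1} ⌊n / p^k⌋. For p = 13, n = 1113, the terms are:
  ⌊1113/13^1⌋ = ⌊1113/13⌋ = 85
  ⌊1113/13^2⌋ = ⌊1113/169⌋ = 6
(the next term ⌊1113/13^3⌋ = 0, terminating the sum). Summing: v_13(1113!) = 85 + 6 = 91.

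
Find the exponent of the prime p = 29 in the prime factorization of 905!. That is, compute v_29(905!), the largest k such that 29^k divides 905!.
v_29(905!) = 32

Legendre's formula: v_p(n!) = Σ_{k ≥ 1} ⌊n / p^k⌋. For p = 29, n = 905, the terms are:
  ⌊905/29^1⌋ = ⌊905/29⌋ = 31
  ⌊905/29^2⌋ = ⌊905/841⌋ = 1
(the next term ⌊905/29^3⌋ = 0, terminating the sum). Summing: v_29(905!) = 31 + 1 = 32.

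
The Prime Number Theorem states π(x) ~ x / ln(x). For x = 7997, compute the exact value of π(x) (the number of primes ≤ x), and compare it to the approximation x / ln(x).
π(7997) = 1007;  x/ln(x) ≈ 889.86;  relative error ≈ 11.63%.

Directly count primes up to 7997: π(7997) = 1007. The PNT approximation gives 7997/ln(7997) ≈ 7997/8.98682 ≈ 889.86. Relative error (π(x) − x/ln(x)) / π(x) ≈ 11.63%; the approximation is known to undercount slightly (Li(x) is a better estimate).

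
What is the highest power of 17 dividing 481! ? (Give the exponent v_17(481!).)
v_17(481!) = 29

Legendre's formula: v_p(n!) = Σ_{k ≥ 1} ⌊n / p^k⌋. For p = 17, n = 481, the terms are:
  ⌊481/17^1⌋ = ⌊481/17⌋ = 28
  ⌊481/17^2⌋ = ⌊481/289⌋ = 1
(the next term ⌊481/17^3⌋ = 0, terminating the sum). Summing: v_17(481!) = 28 + 1 = 29.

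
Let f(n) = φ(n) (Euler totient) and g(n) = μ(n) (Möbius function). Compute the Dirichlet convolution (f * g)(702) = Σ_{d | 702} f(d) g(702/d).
(φ * μ)(702) = 0

Divisors of 702: [1, 2, 3, 6, 9, 13, 18, 26, 27, 39, 54, 78, 117, 234, 351, 702]. For each d | 702:
  d = 1: φ(1) · μ(702/1) = 1 · 0 = 0
  d = 2: φ(2) · μ(702/2) = 1 · 0 = 0
  d = 3: φ(3) · μ(702/3) = 2 · 0 = 0
  d = 6: φ(6) · μ(702/6) = 2 · 0 = 0
  d = 9: φ(9) · μ(702/9) = 6 · -1 = -6
  d = 13: φ(13) · μ(702/13) = 12 · 0 = 0
  d = 18: φ(18) · μ(702/18) = 6 · 1 = 6
  d = 26: φ(26) · μ(702/26) = 12 · 0 = 0
  d = 27: φ(27) · μ(702/27) = 18 · 1 = 18
  d = 39: φ(39) · μ(702/39) = 24 · 0 = 0
  d = 54: φ(54) · μ(702/54) = 18 · -1 = -18
  d = 78: φ(78) · μ(702/78) = 24 · 0 = 0
  d = 117: φ(117) · μ(702/117) = 72 · 1 = 72
  d = 234: φ(234) · μ(702/234) = 72 · -1 = -72
  d = 351: φ(351) · μ(702/351) = 216 · -1 = -216
  d = 702: φ(702) · μ(702/702) = 216 · 1 = 216
Summing: (φ * μ)(702) = 0 + 0 + 0 + 0 + -6 + 0 + 6 + 0 + 18 + 0 + -18 + 0 + 72 + -72 + -216 + 216 = 0.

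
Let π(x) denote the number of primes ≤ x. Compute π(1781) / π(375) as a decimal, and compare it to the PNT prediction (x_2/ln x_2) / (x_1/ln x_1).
π(1781)/π(375) = 275/74 ≈ 3.7162;  PNT prediction ≈ 3.7607.

π(375) = 74 and π(1781) = 275, so π(1781)/π(375) ≈ 3.7162. The PNT-predicted ratio is (1781/ln(1781)) / (375/ln(375)) ≈ 3.7607. The two agree to within a few percent, as expected.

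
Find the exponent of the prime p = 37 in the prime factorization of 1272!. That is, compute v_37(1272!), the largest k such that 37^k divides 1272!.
v_37(1272!) = 34

Legendre's formula: v_p(n!) = Σ_{k ≥ 1} ⌊n / p^k⌋. For p = 37, n = 1272, the terms are:
  ⌊1272/37^1⌋ = ⌊1272/37⌋ = 34
(the next term ⌊1272/37^2⌋ = 0, terminating the sum). Summing: v_37(1272!) = 34 = 34.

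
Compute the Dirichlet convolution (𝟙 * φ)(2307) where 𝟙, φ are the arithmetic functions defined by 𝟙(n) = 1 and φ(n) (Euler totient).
(𝟙 * φ)(2307) = 2307

Divisors of 2307: [1, 3, 769, 2307]. For each d | 2307:
  d = 1: 𝟙(1) · φ(2307/1) = 1 · 1536 = 1536
  d = 3: 𝟙(3) · φ(2307/3) = 1 · 768 = 768
  d = 769: 𝟙(769) · φ(2307/769) = 1 · 2 = 2
  d = 2307: 𝟙(2307) · φ(2307/2307) = 1 · 1 = 1
Summing: (𝟙 * φ)(2307) = 1536 + 768 + 2 + 1 = 2307.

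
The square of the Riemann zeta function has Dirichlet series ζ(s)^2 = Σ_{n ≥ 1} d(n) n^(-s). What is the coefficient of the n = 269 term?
d(269) = 2

ζ(s)^2 = (Σ 1/m^s)(Σ 1/k^s). The coefficient of 1/n^s in the product is the number of ordered pairs (m, k) with mk = n, which equals d(n). For n = 269, divisors are [1, 269], so d(269) = 2.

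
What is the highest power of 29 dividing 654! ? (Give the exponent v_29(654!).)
v_29(654!) = 22

Legendre's formula: v_p(n!) = Σ_{k ≥ 1} ⌊n / p^k⌋. For p = 29, n = 654, the terms are:
  ⌊654/29^1⌋ = ⌊654/29⌋ = 22
(the next term ⌊654/29^2⌋ = 0, terminating the sum). Summing: v_29(654!) = 22 = 22.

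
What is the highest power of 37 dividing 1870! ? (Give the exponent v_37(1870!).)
v_37(1870!) = 51

Legendre's formula: v_p(n!) = Σ_{k ≥ 1} ⌊n / p^k⌋. For p = 37, n = 1870, the terms are:
  ⌊1870/37^1⌋ = ⌊1870/37⌋ = 50
  ⌊1870/37^2⌋ = ⌊1870/1369⌋ = 1
(the next term ⌊1870/37^3⌋ = 0, terminating the sum). Summing: v_37(1870!) = 50 + 1 = 51.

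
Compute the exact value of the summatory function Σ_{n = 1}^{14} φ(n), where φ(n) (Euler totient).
Σ_{n ≤ 14} φ(n) = 64

Compute φ(n) for each 1 ≤ n ≤ 14: φ(1) = 1, φ(2) = 1, φ(3) = 2, φ(4) = 2, φ(5) = 4, φ(6) = 2, φ(7) = 6, φ(8) = 4, φ(9) = 6, φ(10) = 4, φ(11) = 10, φ(12) = 4, φ(13) = 12, φ(14) = 6. Summing all 14 values: 64. (Average order: Σ_{n ≤ x} φ(n) ~ (3/π²) x². For x = 14, (3/π²)·14² ≈ 59.58.)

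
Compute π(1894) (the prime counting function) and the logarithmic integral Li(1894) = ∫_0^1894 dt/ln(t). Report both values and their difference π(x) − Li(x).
π(1894) = 290;  Li(1894) ≈ 300.81;  π(x) − Li(x) ≈ -10.81.

Direct count of primes ≤ 1894 gives π(1894) = 290. Numerical evaluation of the logarithmic integral gives Li(1894) ≈ 300.81. The difference π(x) − Li(x) ≈ -10.81 is typically negative for small/moderate x (Li(x) overestimates), though Littlewood's theorem shows this sign changes infinitely often.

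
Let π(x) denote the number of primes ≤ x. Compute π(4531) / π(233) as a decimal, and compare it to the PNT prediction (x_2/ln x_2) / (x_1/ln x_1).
π(4531)/π(233) = 615/51 ≈ 12.0588;  PNT prediction ≈ 12.5914.

π(233) = 51 and π(4531) = 615, so π(4531)/π(233) ≈ 12.0588. The PNT-predicted ratio is (4531/ln(4531)) / (233/ln(233)) ≈ 12.5914. The two agree to within a few percent, as expected.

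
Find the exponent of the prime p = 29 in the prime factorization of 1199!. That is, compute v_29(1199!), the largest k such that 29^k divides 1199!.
v_29(1199!) = 42

Legendre's formula: v_p(n!) = Σ_{k ≥ 1} ⌊n / p^k⌋. For p = 29, n = 1199, the terms are:
  ⌊1199/29^1⌋ = ⌊1199/29⌋ = 41
  ⌊1199/29^2⌋ = ⌊1199/841⌋ = 1
(the next term ⌊1199/29^3⌋ = 0, terminating the sum). Summing: v_29(1199!) = 41 + 1 = 42.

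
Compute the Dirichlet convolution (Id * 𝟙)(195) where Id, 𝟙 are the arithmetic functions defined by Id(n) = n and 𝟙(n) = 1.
(Id * 𝟙)(195) = 336

Divisors of 195: [1, 3, 5, 13, 15, 39, 65, 195]. For each d | 195:
  d = 1: Id(1) · 𝟙(195/1) = 1 · 1 = 1
  d = 3: Id(3) · 𝟙(195/3) = 3 · 1 = 3
  d = 5: Id(5) · 𝟙(195/5) = 5 · 1 = 5
  d = 13: Id(13) · 𝟙(195/13) = 13 · 1 = 13
  d = 15: Id(15) · 𝟙(195/15) = 15 · 1 = 15
  d = 39: Id(39) · 𝟙(195/39) = 39 · 1 = 39
  d = 65: Id(65) · 𝟙(195/65) = 65 · 1 = 65
  d = 195: Id(195) · 𝟙(195/195) = 195 · 1 = 195
Summing: (Id * 𝟙)(195) = 1 + 3 + 5 + 13 + 15 + 39 + 65 + 195 = 336.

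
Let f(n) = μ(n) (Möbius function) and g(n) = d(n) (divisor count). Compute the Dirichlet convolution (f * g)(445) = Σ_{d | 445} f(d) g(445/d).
(μ * d)(445) = 1

Divisors of 445: [1, 5, 89, 445]. For each d | 445:
  d = 1: μ(1) · d(445/1) = 1 · 4 = 4
  d = 5: μ(5) · d(445/5) = -1 · 2 = -2
  d = 89: μ(89) · d(445/89) = -1 · 2 = -2
  d = 445: μ(445) · d(445/445) = 1 · 1 = 1
Summing: (μ * d)(445) = 4 + -2 + -2 + 1 = 1.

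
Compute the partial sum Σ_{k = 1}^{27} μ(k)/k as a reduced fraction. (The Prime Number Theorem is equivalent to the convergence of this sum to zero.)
Σ μ(k)/k = 4165258/111546435

Values of μ(k) for 1 ≤ k ≤ 27: μ(1) = 1, μ(2) = -1, μ(3) = -1, μ(5) = -1, μ(6) = 1, μ(7) = -1, μ(10) = 1, μ(11) = -1, μ(13) = -1, μ(14) = 1, μ(15) = 1, μ(17) = -1, μ(19) = -1, μ(21) = 1, μ(22) = 1, μ(23) = -1, μ(26) = 1, with μ = 0 on non-squarefree integers. Summing μ(k)/k for k where μ(k) ≠ 0 gives 4165258/111546435 ≈ 0.0373. (PNT ⟺ this sum → 0 as n → ∞.)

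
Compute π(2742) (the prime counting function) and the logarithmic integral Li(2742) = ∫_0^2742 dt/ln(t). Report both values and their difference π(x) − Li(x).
π(2742) = 400;  Li(2742) ≈ 410.36;  π(x) − Li(x) ≈ -10.36.

Direct count of primes ≤ 2742 gives π(2742) = 400. Numerical evaluation of the logarithmic integral gives Li(2742) ≈ 410.36. The difference π(x) − Li(x) ≈ -10.36 is typically negative for small/moderate x (Li(x) overestimates), though Littlewood's theorem shows this sign changes infinitely often.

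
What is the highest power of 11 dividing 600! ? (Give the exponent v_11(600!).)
v_11(600!) = 58

Legendre's formula: v_p(n!) = Σ_{k ≥ 1} ⌊n / p^k⌋. For p = 11, n = 600, the terms are:
  ⌊600/11^1⌋ = ⌊600/11⌋ = 54
  ⌊600/11^2⌋ = ⌊600/121⌋ = 4
(the next term ⌊600/11^3⌋ = 0, terminating the sum). Summing: v_11(600!) = 54 + 4 = 58.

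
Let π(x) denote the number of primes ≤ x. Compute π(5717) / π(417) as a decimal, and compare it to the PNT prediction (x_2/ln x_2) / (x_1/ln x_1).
π(5717)/π(417) = 753/80 ≈ 9.4125;  PNT prediction ≈ 9.5608.

π(417) = 80 and π(5717) = 753, so π(5717)/π(417) ≈ 9.4125. The PNT-predicted ratio is (5717/ln(5717)) / (417/ln(417)) ≈ 9.5608. The two agree to within a few percent, as expected.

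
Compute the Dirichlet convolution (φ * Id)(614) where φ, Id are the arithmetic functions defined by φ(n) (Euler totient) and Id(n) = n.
(φ * Id)(614) = 1839

Divisors of 614: [1, 2, 307, 614]. For each d | 614:
  d = 1: φ(1) · Id(614/1) = 1 · 614 = 614
  d = 2: φ(2) · Id(614/2) = 1 · 307 = 307
  d = 307: φ(307) · Id(614/307) = 306 · 2 = 612
  d = 614: φ(614) · Id(614/614) = 306 · 1 = 306
Summing: (φ * Id)(614) = 614 + 307 + 612 + 306 = 1839.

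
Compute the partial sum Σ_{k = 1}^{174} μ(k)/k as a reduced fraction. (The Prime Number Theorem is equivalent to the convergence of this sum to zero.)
Σ μ(k)/k = -291895861671370214401988773976597804369856804354890517841750669749/27764983964554203230141949225149376041830084932479143674493613998285

Values of μ(k) for 1 ≤ k ≤ 174: μ(1) = 1, μ(2) = -1, μ(3) = -1, μ(5) = -1, μ(6) = 1, μ(7) = -1, μ(10) = 1, μ(11) = -1, μ(13) = -1, μ(14) = 1, μ(15) = 1, μ(17) = -1, μ(19) = -1, μ(21) = 1, μ(22) = 1, μ(23) = -1, μ(26) = 1, μ(29) = -1, μ(30) = -1, μ(31) = -1, μ(33) = 1, μ(34) = 1, μ(35) = 1, μ(37) = -1, μ(38) = 1, μ(39) = 1, μ(41) = -1, μ(42) = -1, μ(43) = -1, μ(46) = 1, μ(47) = -1, μ(51) = 1, μ(53) = -1, μ(55) = 1, μ(57) = 1, μ(58) = 1, μ(59) = -1, μ(61) = -1, μ(62) = 1, μ(65) = 1, μ(66) = -1, μ(67) = -1, μ(69) = 1, μ(70) = -1, μ(71) = -1, μ(73) = -1, μ(74) = 1, μ(77) = 1, μ(78) = -1, μ(79) = -1, μ(82) = 1, μ(83) = -1, μ(85) = 1, μ(86) = 1, μ(87) = 1, μ(89) = -1, μ(91) = 1, μ(93) = 1, μ(94) = 1, μ(95) = 1, μ(97) = -1, μ(101) = -1, μ(102) = -1, μ(103) = -1, μ(105) = -1, μ(106) = 1, μ(107) = -1, μ(109) = -1, μ(110) = -1, μ(111) = 1, μ(113) = -1, μ(114) = -1, μ(115) = 1, μ(118) = 1, μ(119) = 1, μ(122) = 1, μ(123) = 1, μ(127) = -1, μ(129) = 1, μ(130) = -1, μ(131) = -1, μ(133) = 1, μ(134) = 1, μ(137) = -1, μ(138) = -1, μ(139) = -1, μ(141) = 1, μ(142) = 1, μ(143) = 1, μ(145) = 1, μ(146) = 1, μ(149) = -1, μ(151) = -1, μ(154) = -1, μ(155) = 1, μ(157) = -1, μ(158) = 1, μ(159) = 1, μ(161) = 1, μ(163) = -1, μ(165) = -1, μ(166) = 1, μ(167) = -1, μ(170) = -1, μ(173) = -1, μ(174) = -1, with μ = 0 on non-squarefree integers. Summing μ(k)/k for k where μ(k) ≠ 0 gives -291895861671370214401988773976597804369856804354890517841750669749/27764983964554203230141949225149376041830084932479143674493613998285 ≈ -0.0105. (PNT ⟺ this sum → 0 as n → ∞.)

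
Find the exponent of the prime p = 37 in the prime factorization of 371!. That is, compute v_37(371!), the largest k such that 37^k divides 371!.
v_37(371!) = 10

Legendre's formula: v_p(n!) = Σ_{k ≥ 1} ⌊n / p^k⌋. For p = 37, n = 371, the terms are:
  ⌊371/37^1⌋ = ⌊371/37⌋ = 10
(the next term ⌊371/37^2⌋ = 0, terminating the sum). Summing: v_37(371!) = 10 = 10.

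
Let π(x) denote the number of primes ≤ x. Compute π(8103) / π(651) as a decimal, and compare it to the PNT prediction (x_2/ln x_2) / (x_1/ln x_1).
π(8103)/π(651) = 1019/118 ≈ 8.6356;  PNT prediction ≈ 8.9598.

π(651) = 118 and π(8103) = 1019, so π(8103)/π(651) ≈ 8.6356. The PNT-predicted ratio is (8103/ln(8103)) / (651/ln(651)) ≈ 8.9598. The two agree to within a few percent, as expected.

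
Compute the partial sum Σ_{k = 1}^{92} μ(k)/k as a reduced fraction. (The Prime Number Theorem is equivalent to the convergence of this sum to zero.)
Σ μ(k)/k = 226361852224483257830288188126621/23768741896345550770650537601358310

Values of μ(k) for 1 ≤ k ≤ 92: μ(1) = 1, μ(2) = -1, μ(3) = -1, μ(5) = -1, μ(6) = 1, μ(7) = -1, μ(10) = 1, μ(11) = -1, μ(13) = -1, μ(14) = 1, μ(15) = 1, μ(17) = -1, μ(19) = -1, μ(21) = 1, μ(22) = 1, μ(23) = -1, μ(26) = 1, μ(29) = -1, μ(30) = -1, μ(31) = -1, μ(33) = 1, μ(34) = 1, μ(35) = 1, μ(37) = -1, μ(38) = 1, μ(39) = 1, μ(41) = -1, μ(42) = -1, μ(43) = -1, μ(46) = 1, μ(47) = -1, μ(51) = 1, μ(53) = -1, μ(55) = 1, μ(57) = 1, μ(58) = 1, μ(59) = -1, μ(61) = -1, μ(62) = 1, μ(65) = 1, μ(66) = -1, μ(67) = -1, μ(69) = 1, μ(70) = -1, μ(71) = -1, μ(73) = -1, μ(74) = 1, μ(77) = 1, μ(78) = -1, μ(79) = -1, μ(82) = 1, μ(83) = -1, μ(85) = 1, μ(86) = 1, μ(87) = 1, μ(89) = -1, μ(91) = 1, with μ = 0 on non-squarefree integers. Summing μ(k)/k for k where μ(k) ≠ 0 gives 226361852224483257830288188126621/23768741896345550770650537601358310 ≈ 0.0095. (PNT ⟺ this sum → 0 as n → ∞.)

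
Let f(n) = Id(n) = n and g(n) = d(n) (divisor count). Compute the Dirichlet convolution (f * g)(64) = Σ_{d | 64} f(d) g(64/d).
(Id * d)(64) = 247

Divisors of 64: [1, 2, 4, 8, 16, 32, 64]. For each d | 64:
  d = 1: Id(1) · d(64/1) = 1 · 7 = 7
  d = 2: Id(2) · d(64/2) = 2 · 6 = 12
  d = 4: Id(4) · d(64/4) = 4 · 5 = 20
  d = 8: Id(8) · d(64/8) = 8 · 4 = 32
  d = 16: Id(16) · d(64/16) = 16 · 3 = 48
  d = 32: Id(32) · d(64/32) = 32 · 2 = 64
  d = 64: Id(64) · d(64/64) = 64 · 1 = 64
Summing: (Id * d)(64) = 7 + 12 + 20 + 32 + 48 + 64 + 64 = 247.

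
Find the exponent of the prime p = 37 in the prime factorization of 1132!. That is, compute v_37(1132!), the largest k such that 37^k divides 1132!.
v_37(1132!) = 30

Legendre's formula: v_p(n!) = Σ_{k ≥ 1} ⌊n / p^k⌋. For p = 37, n = 1132, the terms are:
  ⌊1132/37^1⌋ = ⌊1132/37⌋ = 30
(the next term ⌊1132/37^2⌋ = 0, terminating the sum). Summing: v_37(1132!) = 30 = 30.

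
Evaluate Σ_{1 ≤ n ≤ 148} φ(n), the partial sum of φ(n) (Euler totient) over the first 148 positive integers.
Σ_{n ≤ 148} φ(n) = 6670

Compute φ(n) for each 1 ≤ n ≤ 148: φ(1) = 1, φ(2) = 1, φ(3) = 2, φ(4) = 2, φ(5) = 4, φ(6) = 2, φ(7) = 6, φ(8) = 4, φ(9) = 6, φ(10) = 4, φ(11) = 10, φ(12) = 4, φ(13) = 12, φ(14) = 6, φ(15) = 8, φ(16) = 8, φ(17) = 16, φ(18) = 6, φ(19) = 18, φ(20) = 8, φ(21) = 12, φ(22) = 10, φ(23) = 22, φ(24) = 8, φ(25) = 20, φ(26) = 12, φ(27) = 18, φ(28) = 12, φ(29) = 28, φ(30) = 8, φ(31) = 30, φ(32) = 16, φ(33) = 20, φ(34) = 16, φ(35) = 24, φ(36) = 12, φ(37) = 36, φ(38) = 18, φ(39) = 24, φ(40) = 16, φ(41) = 40, φ(42) = 12, φ(43) = 42, φ(44) = 20, φ(45) = 24, φ(46) = 22, φ(47) = 46, φ(48) = 16, φ(49) = 42, φ(50) = 20, φ(51) = 32, φ(52) = 24, φ(53) = 52, φ(54) = 18, φ(55) = 40, φ(56) = 24, φ(57) = 36, φ(58) = 28, φ(59) = 58, φ(60) = 16, φ(61) = 60, φ(62) = 30, φ(63) = 36, φ(64) = 32, φ(65) = 48, φ(66) = 20, φ(67) = 66, φ(68) = 32, φ(69) = 44, φ(70) = 24, φ(71) = 70, φ(72) = 24, φ(73) = 72, φ(74) = 36, φ(75) = 40, φ(76) = 36, φ(77) = 60, φ(78) = 24, φ(79) = 78, φ(80) = 32, φ(81) = 54, φ(82) = 40, φ(83) = 82, φ(84) = 24, φ(85) = 64, φ(86) = 42, φ(87) = 56, φ(88) = 40, φ(89) = 88, φ(90) = 24, φ(91) = 72, φ(92) = 44, φ(93) = 60, φ(94) = 46, φ(95) = 72, φ(96) = 32, φ(97) = 96, φ(98) = 42, φ(99) = 60, φ(100) = 40, φ(101) = 100, φ(102) = 32, φ(103) = 102, φ(104) = 48, φ(105) = 48, φ(106) = 52, φ(107) = 106, φ(108) = 36, φ(109) = 108, φ(110) = 40, φ(111) = 72, φ(112) = 48, φ(113) = 112, φ(114) = 36, φ(115) = 88, φ(116) = 56, φ(117) = 72, φ(118) = 58, φ(119) = 96, φ(120) = 32, φ(121) = 110, φ(122) = 60, φ(123) = 80, φ(124) = 60, φ(125) = 100, φ(126) = 36, φ(127) = 126, φ(128) = 64, φ(129) = 84, φ(130) = 48, φ(131) = 130, φ(132) = 40, φ(133) = 108, φ(134) = 66, φ(135) = 72, φ(136) = 64, φ(137) = 136, φ(138) = 44, φ(139) = 138, φ(140) = 48, φ(141) = 92, φ(142) = 70, φ(143) = 120, φ(144) = 48, φ(145) = 112, φ(146) = 72, φ(147) = 84, φ(148) = 72. Summing all 148 values: 6670. (Average order: Σ_{n ≤ x} φ(n) ~ (3/π²) x². For x = 148, (3/π²)·148² ≈ 6658.02.)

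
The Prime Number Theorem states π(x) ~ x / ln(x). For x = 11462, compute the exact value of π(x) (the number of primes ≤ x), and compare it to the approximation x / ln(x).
π(11462) = 1381;  x/ln(x) ≈ 1226.30;  relative error ≈ 11.20%.

Directly count primes up to 11462: π(11462) = 1381. The PNT approximation gives 11462/ln(11462) ≈ 11462/9.34679 ≈ 1226.30. Relative error (π(x) − x/ln(x)) / π(x) ≈ 11.20%; the approximation is known to undercount slightly (Li(x) is a better estimate).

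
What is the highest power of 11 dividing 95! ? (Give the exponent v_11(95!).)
v_11(95!) = 8

Legendre's formula: v_p(n!) = Σ_{k ≥ 1} ⌊n / p^k⌋. For p = 11, n = 95, the terms are:
  ⌊95/11^1⌋ = ⌊95/11⌋ = 8
(the next term ⌊95/11^2⌋ = 0, terminating the sum). Summing: v_11(95!) = 8 = 8.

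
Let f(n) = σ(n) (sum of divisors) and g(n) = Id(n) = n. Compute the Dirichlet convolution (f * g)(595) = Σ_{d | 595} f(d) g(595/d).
(σ * Id)(595) = 5775

Divisors of 595: [1, 5, 7, 17, 35, 85, 119, 595]. For each d | 595:
  d = 1: σ(1) · Id(595/1) = 1 · 595 = 595
  d = 5: σ(5) · Id(595/5) = 6 · 119 = 714
  d = 7: σ(7) · Id(595/7) = 8 · 85 = 680
  d = 17: σ(17) · Id(595/17) = 18 · 35 = 630
  d = 35: σ(35) · Id(595/35) = 48 · 17 = 816
  d = 85: σ(85) · Id(595/85) = 108 · 7 = 756
  d = 119: σ(119) · Id(595/119) = 144 · 5 = 720
  d = 595: σ(595) · Id(595/595) = 864 · 1 = 864
Summing: (σ * Id)(595) = 595 + 714 + 680 + 630 + 816 + 756 + 720 + 864 = 5775.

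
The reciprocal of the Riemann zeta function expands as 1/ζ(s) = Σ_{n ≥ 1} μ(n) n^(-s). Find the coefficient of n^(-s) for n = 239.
μ(239) = -1

Factor n = 239 = 239. μ(n) = 0 if any exponent ≥ 2 (not squarefree); otherwise μ(n) = (−1)^{ω(n)} where ω(n) is the number of distinct prime factors. Applying: μ(239) = -1.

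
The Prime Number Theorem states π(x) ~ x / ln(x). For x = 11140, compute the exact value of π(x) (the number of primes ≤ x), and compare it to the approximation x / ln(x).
π(11140) = 1349;  x/ln(x) ≈ 1195.50;  relative error ≈ 11.38%.

Directly count primes up to 11140: π(11140) = 1349. The PNT approximation gives 11140/ln(11140) ≈ 11140/9.31830 ≈ 1195.50. Relative error (π(x) − x/ln(x)) / π(x) ≈ 11.38%; the approximation is known to undercount slightly (Li(x) is a better estimate).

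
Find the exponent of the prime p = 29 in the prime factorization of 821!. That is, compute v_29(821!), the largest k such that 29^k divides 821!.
v_29(821!) = 28

Legendre's formula: v_p(n!) = Σ_{k ≥ 1} ⌊n / p^k⌋. For p = 29, n = 821, the terms are:
  ⌊821/29^1⌋ = ⌊821/29⌋ = 28
(the next term ⌊821/29^2⌋ = 0, terminating the sum). Summing: v_29(821!) = 28 = 28.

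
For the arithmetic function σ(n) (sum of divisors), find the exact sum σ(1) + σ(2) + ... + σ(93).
Σ_{n ≤ 93} σ(n) = 7141

Compute σ(n) for each 1 ≤ n ≤ 93: σ(1) = 1, σ(2) = 3, σ(3) = 4, σ(4) = 7, σ(5) = 6, σ(6) = 12, σ(7) = 8, σ(8) = 15, σ(9) = 13, σ(10) = 18, σ(11) = 12, σ(12) = 28, σ(13) = 14, σ(14) = 24, σ(15) = 24, σ(16) = 31, σ(17) = 18, σ(18) = 39, σ(19) = 20, σ(20) = 42, σ(21) = 32, σ(22) = 36, σ(23) = 24, σ(24) = 60, σ(25) = 31, σ(26) = 42, σ(27) = 40, σ(28) = 56, σ(29) = 30, σ(30) = 72, σ(31) = 32, σ(32) = 63, σ(33) = 48, σ(34) = 54, σ(35) = 48, σ(36) = 91, σ(37) = 38, σ(38) = 60, σ(39) = 56, σ(40) = 90, σ(41) = 42, σ(42) = 96, σ(43) = 44, σ(44) = 84, σ(45) = 78, σ(46) = 72, σ(47) = 48, σ(48) = 124, σ(49) = 57, σ(50) = 93, σ(51) = 72, σ(52) = 98, σ(53) = 54, σ(54) = 120, σ(55) = 72, σ(56) = 120, σ(57) = 80, σ(58) = 90, σ(59) = 60, σ(60) = 168, σ(61) = 62, σ(62) = 96, σ(63) = 104, σ(64) = 127, σ(65) = 84, σ(66) = 144, σ(67) = 68, σ(68) = 126, σ(69) = 96, σ(70) = 144, σ(71) = 72, σ(72) = 195, σ(73) = 74, σ(74) = 114, σ(75) = 124, σ(76) = 140, σ(77) = 96, σ(78) = 168, σ(79) = 80, σ(80) = 186, σ(81) = 121, σ(82) = 126, σ(83) = 84, σ(84) = 224, σ(85) = 108, σ(86) = 132, σ(87) = 120, σ(88) = 180, σ(89) = 90, σ(90) = 234, σ(91) = 112, σ(92) = 168, σ(93) = 128. Summing all 93 values: 7141. (Average order: Σ_{n ≤ x} σ(n) ~ (π²/12) x². For x = 93, (π²/12)·93² ≈ 7113.52.)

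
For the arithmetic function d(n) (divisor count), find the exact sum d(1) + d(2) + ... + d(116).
Σ_{n ≤ 116} d(n) = 572

Compute d(n) for each 1 ≤ n ≤ 116: d(1) = 1, d(2) = 2, d(3) = 2, d(4) = 3, d(5) = 2, d(6) = 4, d(7) = 2, d(8) = 4, d(9) = 3, d(10) = 4, d(11) = 2, d(12) = 6, d(13) = 2, d(14) = 4, d(15) = 4, d(16) = 5, d(17) = 2, d(18) = 6, d(19) = 2, d(20) = 6, d(21) = 4, d(22) = 4, d(23) = 2, d(24) = 8, d(25) = 3, d(26) = 4, d(27) = 4, d(28) = 6, d(29) = 2, d(30) = 8, d(31) = 2, d(32) = 6, d(33) = 4, d(34) = 4, d(35) = 4, d(36) = 9, d(37) = 2, d(38) = 4, d(39) = 4, d(40) = 8, d(41) = 2, d(42) = 8, d(43) = 2, d(44) = 6, d(45) = 6, d(46) = 4, d(47) = 2, d(48) = 10, d(49) = 3, d(50) = 6, d(51) = 4, d(52) = 6, d(53) = 2, d(54) = 8, d(55) = 4, d(56) = 8, d(57) = 4, d(58) = 4, d(59) = 2, d(60) = 12, d(61) = 2, d(62) = 4, d(63) = 6, d(64) = 7, d(65) = 4, d(66) = 8, d(67) = 2, d(68) = 6, d(69) = 4, d(70) = 8, d(71) = 2, d(72) = 12, d(73) = 2, d(74) = 4, d(75) = 6, d(76) = 6, d(77) = 4, d(78) = 8, d(79) = 2, d(80) = 10, d(81) = 5, d(82) = 4, d(83) = 2, d(84) = 12, d(85) = 4, d(86) = 4, d(87) = 4, d(88) = 8, d(89) = 2, d(90) = 12, d(91) = 4, d(92) = 6, d(93) = 4, d(94) = 4, d(95) = 4, d(96) = 12, d(97) = 2, d(98) = 6, d(99) = 6, d(100) = 9, d(101) = 2, d(102) = 8, d(103) = 2, d(104) = 8, d(105) = 8, d(106) = 4, d(107) = 2, d(108) = 12, d(109) = 2, d(110) = 8, d(111) = 4, d(112) = 10, d(113) = 2, d(114) = 8, d(115) = 4, d(116) = 6. Summing all 116 values: 572. (Dirichlet's divisor formula: Σ_{n ≤ x} d(n) = x ln(x) + (2γ − 1) x + O(√x). For x = 116, the asymptotic estimate is ≈ 569.33.)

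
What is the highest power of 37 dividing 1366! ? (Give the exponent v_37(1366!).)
v_37(1366!) = 36

Legendre's formula: v_p(n!) = Σ_{k ≥ 1} ⌊n / p^k⌋. For p = 37, n = 1366, the terms are:
  ⌊1366/37^1⌋ = ⌊1366/37⌋ = 36
(the next term ⌊1366/37^2⌋ = 0, terminating the sum). Summing: v_37(1366!) = 36 = 36.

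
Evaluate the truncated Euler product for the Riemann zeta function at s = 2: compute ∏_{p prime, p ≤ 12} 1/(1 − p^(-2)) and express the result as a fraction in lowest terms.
∏ = 29645/18432

The primes p ≤ 12 are [2, 3, 5, 7, 11]. For each prime, (1 − 1/p^2)^(-1) = p^2 / (p^2 − 1). The product is (1 − 1/2^2)^(-1), (1 − 1/3^2)^(-1), (1 − 1/5^2)^(-1), (1 − 1/7^2)^(-1), (1 − 1/11^2)^(-1) = ∏ p^2 / (p^2 − 1) = 29645/18432.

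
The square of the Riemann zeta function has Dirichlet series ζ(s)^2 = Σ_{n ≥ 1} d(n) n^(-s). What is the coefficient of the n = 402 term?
d(402) = 8

ζ(s)^2 = (Σ 1/m^s)(Σ 1/k^s). The coefficient of 1/n^s in the product is the number of ordered pairs (m, k) with mk = n, which equals d(n). For n = 402, divisors are [1, 2, 3, 6, 67, 134, 201, 402], so d(402) = 8.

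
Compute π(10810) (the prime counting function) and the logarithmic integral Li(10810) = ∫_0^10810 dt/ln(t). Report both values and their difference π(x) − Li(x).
π(10810) = 1315;  Li(10810) ≈ 1333.71;  π(x) − Li(x) ≈ -18.71.

Direct count of primes ≤ 10810 gives π(10810) = 1315. Numerical evaluation of the logarithmic integral gives Li(10810) ≈ 1333.71. The difference π(x) − Li(x) ≈ -18.71 is typically negative for small/moderate x (Li(x) overestimates), though Littlewood's theorem shows this sign changes infinitely often.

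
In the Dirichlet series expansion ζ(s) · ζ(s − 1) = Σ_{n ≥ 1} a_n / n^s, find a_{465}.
σ(465) = 768

In the product (Σ m^0/m^s)(Σ k / k^s) = Σ (Σ_{d | n} d) / n^s, the coefficient of 1/n^s is σ(n) = Σ_{d | n} d. For n = 465, divisors are [1, 3, 5, 15, 31, 93, 155, 465]; summing: σ(465) = 768.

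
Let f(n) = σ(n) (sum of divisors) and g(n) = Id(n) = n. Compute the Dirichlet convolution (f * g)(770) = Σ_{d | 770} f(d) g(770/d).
(σ * Id)(770) = 18975

Divisors of 770: [1, 2, 5, 7, 10, 11, 14, 22, 35, 55, 70, 77, 110, 154, 385, 770]. For each d | 770:
  d = 1: σ(1) · Id(770/1) = 1 · 770 = 770
  d = 2: σ(2) · Id(770/2) = 3 · 385 = 1155
  d = 5: σ(5) · Id(770/5) = 6 · 154 = 924
  d = 7: σ(7) · Id(770/7) = 8 · 110 = 880
  d = 10: σ(10) · Id(770/10) = 18 · 77 = 1386
  d = 11: σ(11) · Id(770/11) = 12 · 70 = 840
  d = 14: σ(14) · Id(770/14) = 24 · 55 = 1320
  d = 22: σ(22) · Id(770/22) = 36 · 35 = 1260
  d = 35: σ(35) · Id(770/35) = 48 · 22 = 1056
  d = 55: σ(55) · Id(770/55) = 72 · 14 = 1008
  d = 70: σ(70) · Id(770/70) = 144 · 11 = 1584
  d = 77: σ(77) · Id(770/77) = 96 · 10 = 960
  d = 110: σ(110) · Id(770/110) = 216 · 7 = 1512
  d = 154: σ(154) · Id(770/154) = 288 · 5 = 1440
  d = 385: σ(385) · Id(770/385) = 576 · 2 = 1152
  d = 770: σ(770) · Id(770/770) = 1728 · 1 = 1728
Summing: (σ * Id)(770) = 770 + 1155 + 924 + 880 + 1386 + 840 + 1320 + 1260 + 1056 + 1008 + 1584 + 960 + 1512 + 1440 + 1152 + 1728 = 18975.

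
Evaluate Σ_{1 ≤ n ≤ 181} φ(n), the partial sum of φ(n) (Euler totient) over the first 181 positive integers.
Σ_{n ≤ 181} φ(n) = 10060

Compute φ(n) for each 1 ≤ n ≤ 181: φ(1) = 1, φ(2) = 1, φ(3) = 2, φ(4) = 2, φ(5) = 4, φ(6) = 2, φ(7) = 6, φ(8) = 4, φ(9) = 6, φ(10) = 4, φ(11) = 10, φ(12) = 4, φ(13) = 12, φ(14) = 6, φ(15) = 8, φ(16) = 8, φ(17) = 16, φ(18) = 6, φ(19) = 18, φ(20) = 8, φ(21) = 12, φ(22) = 10, φ(23) = 22, φ(24) = 8, φ(25) = 20, φ(26) = 12, φ(27) = 18, φ(28) = 12, φ(29) = 28, φ(30) = 8, φ(31) = 30, φ(32) = 16, φ(33) = 20, φ(34) = 16, φ(35) = 24, φ(36) = 12, φ(37) = 36, φ(38) = 18, φ(39) = 24, φ(40) = 16, φ(41) = 40, φ(42) = 12, φ(43) = 42, φ(44) = 20, φ(45) = 24, φ(46) = 22, φ(47) = 46, φ(48) = 16, φ(49) = 42, φ(50) = 20, φ(51) = 32, φ(52) = 24, φ(53) = 52, φ(54) = 18, φ(55) = 40, φ(56) = 24, φ(57) = 36, φ(58) = 28, φ(59) = 58, φ(60) = 16, φ(61) = 60, φ(62) = 30, φ(63) = 36, φ(64) = 32, φ(65) = 48, φ(66) = 20, φ(67) = 66, φ(68) = 32, φ(69) = 44, φ(70) = 24, φ(71) = 70, φ(72) = 24, φ(73) = 72, φ(74) = 36, φ(75) = 40, φ(76) = 36, φ(77) = 60, φ(78) = 24, φ(79) = 78, φ(80) = 32, φ(81) = 54, φ(82) = 40, φ(83) = 82, φ(84) = 24, φ(85) = 64, φ(86) = 42, φ(87) = 56, φ(88) = 40, φ(89) = 88, φ(90) = 24, φ(91) = 72, φ(92) = 44, φ(93) = 60, φ(94) = 46, φ(95) = 72, φ(96) = 32, φ(97) = 96, φ(98) = 42, φ(99) = 60, φ(100) = 40, φ(101) = 100, φ(102) = 32, φ(103) = 102, φ(104) = 48, φ(105) = 48, φ(106) = 52, φ(107) = 106, φ(108) = 36, φ(109) = 108, φ(110) = 40, φ(111) = 72, φ(112) = 48, φ(113) = 112, φ(114) = 36, φ(115) = 88, φ(116) = 56, φ(117) = 72, φ(118) = 58, φ(119) = 96, φ(120) = 32, φ(121) = 110, φ(122) = 60, φ(123) = 80, φ(124) = 60, φ(125) = 100, φ(126) = 36, φ(127) = 126, φ(128) = 64, φ(129) = 84, φ(130) = 48, φ(131) = 130, φ(132) = 40, φ(133) = 108, φ(134) = 66, φ(135) = 72, φ(136) = 64, φ(137) = 136, φ(138) = 44, φ(139) = 138, φ(140) = 48, φ(141) = 92, φ(142) = 70, φ(143) = 120, φ(144) = 48, φ(145) = 112, φ(146) = 72, φ(147) = 84, φ(148) = 72, φ(149) = 148, φ(150) = 40, φ(151) = 150, φ(152) = 72, φ(153) = 96, φ(154) = 60, φ(155) = 120, φ(156) = 48, φ(157) = 156, φ(158) = 78, φ(159) = 104, φ(160) = 64, φ(161) = 132, φ(162) = 54, φ(163) = 162, φ(164) = 80, φ(165) = 80, φ(166) = 82, φ(167) = 166, φ(168) = 48, φ(169) = 156, φ(170) = 64, φ(171) = 108, φ(172) = 84, φ(173) = 172, φ(174) = 56, φ(175) = 120, φ(176) = 80, φ(177) = 116, φ(178) = 88, φ(179) = 178, φ(180) = 48, φ(181) = 180. Summing all 181 values: 10060. (Average order: Σ_{n ≤ x} φ(n) ~ (3/π²) x². For x = 181, (3/π²)·181² ≈ 9958.15.)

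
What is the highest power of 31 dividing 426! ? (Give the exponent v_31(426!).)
v_31(426!) = 13

Legendre's formula: v_p(n!) = Σ_{k ≥ 1} ⌊n / p^k⌋. For p = 31, n = 426, the terms are:
  ⌊426/31^1⌋ = ⌊426/31⌋ = 13
(the next term ⌊426/31^2⌋ = 0, terminating the sum). Summing: v_31(426!) = 13 = 13.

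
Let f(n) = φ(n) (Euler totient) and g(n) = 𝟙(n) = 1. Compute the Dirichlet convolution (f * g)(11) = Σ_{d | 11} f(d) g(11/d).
(φ * 𝟙)(11) = 11

Divisors of 11: [1, 11]. For each d | 11:
  d = 1: φ(1) · 𝟙(11/1) = 1 · 1 = 1
  d = 11: φ(11) · 𝟙(11/11) = 10 · 1 = 10
Summing: (φ * 𝟙)(11) = 1 + 10 = 11.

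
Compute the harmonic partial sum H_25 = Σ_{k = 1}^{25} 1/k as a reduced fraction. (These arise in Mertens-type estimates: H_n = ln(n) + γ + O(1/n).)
H_25 = 34052522467/8923714800

Direct summation: H_25 = 1 + 1/2 + ... + 1/25. The least common denominator is lcm(1, ..., 25) = 26771144400; over this denominator the numerator is 26771144400 + 13385572200 + 8923714800 + 6692786100 + 5354228880 + 4461857400 + 3824449200 + 3346393050 + 2974571600 + 2677114440 + 2433740400 + 2230928700 + 2059318800 + 1912224600 + 1784742960 + 1673196525 + 1574773200 + 1487285800 + 1409007600 + 1338557220 + 1274816400 + 1216870200 + 1163962800 + 1115464350 + 1070845776 = 102157567401, so H_25 = 102157567401/26771144400; reducing by gcd(102157567401, 26771144400) = 3 gives 34052522467/8923714800 ≈ 3.81596. (The PNT-adjacent estimate ln(25) + γ ≈ 3.79609 matches within O(1/n).)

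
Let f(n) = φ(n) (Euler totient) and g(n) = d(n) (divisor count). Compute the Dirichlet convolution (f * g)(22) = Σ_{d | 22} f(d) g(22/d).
(φ * d)(22) = 36

Divisors of 22: [1, 2, 11, 22]. For each d | 22:
  d = 1: φ(1) · d(22/1) = 1 · 4 = 4
  d = 2: φ(2) · d(22/2) = 1 · 2 = 2
  d = 11: φ(11) · d(22/11) = 10 · 2 = 20
  d = 22: φ(22) · d(22/22) = 10 · 1 = 10
Summing: (φ * d)(22) = 4 + 2 + 20 + 10 = 36.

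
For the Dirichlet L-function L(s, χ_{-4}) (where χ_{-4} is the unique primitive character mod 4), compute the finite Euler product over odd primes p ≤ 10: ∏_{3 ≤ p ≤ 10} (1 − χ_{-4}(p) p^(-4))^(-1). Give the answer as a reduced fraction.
∏ = 40516875/40968512

The odd primes p ≤ 10 are [3, 5, 7]. For each, χ(p) = 1 if p ≡ 1 mod 4, χ(p) = −1 if p ≡ 3 mod 4. Taking (1 − χ(p)/p^4)^(-1) = p^4/(p^4 − χ(p)): (1 − (-1)/3^4)^(-1) · (1 − (1)/5^4)^(-1) · (1 − (-1)/7^4)^(-1) = 40516875/40968512.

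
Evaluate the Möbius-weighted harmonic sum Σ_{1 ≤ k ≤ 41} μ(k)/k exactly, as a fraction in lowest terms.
Σ μ(k)/k = 2646230291469/101416754509070

Values of μ(k) for 1 ≤ k ≤ 41: μ(1) = 1, μ(2) = -1, μ(3) = -1, μ(5) = -1, μ(6) = 1, μ(7) = -1, μ(10) = 1, μ(11) = -1, μ(13) = -1, μ(14) = 1, μ(15) = 1, μ(17) = -1, μ(19) = -1, μ(21) = 1, μ(22) = 1, μ(23) = -1, μ(26) = 1, μ(29) = -1, μ(30) = -1, μ(31) = -1, μ(33) = 1, μ(34) = 1, μ(35) = 1, μ(37) = -1, μ(38) = 1, μ(39) = 1, μ(41) = -1, with μ = 0 on non-squarefree integers. Summing μ(k)/k for k where μ(k) ≠ 0 gives 2646230291469/101416754509070 ≈ 0.0261. (PNT ⟺ this sum → 0 as n → ∞.)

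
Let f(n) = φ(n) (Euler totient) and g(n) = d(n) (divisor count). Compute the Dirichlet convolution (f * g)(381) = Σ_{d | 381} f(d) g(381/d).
(φ * d)(381) = 512

Divisors of 381: [1, 3, 127, 381]. For each d | 381:
  d = 1: φ(1) · d(381/1) = 1 · 4 = 4
  d = 3: φ(3) · d(381/3) = 2 · 2 = 4
  d = 127: φ(127) · d(381/127) = 126 · 2 = 252
  d = 381: φ(381) · d(381/381) = 252 · 1 = 252
Summing: (φ * d)(381) = 4 + 4 + 252 + 252 = 512.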